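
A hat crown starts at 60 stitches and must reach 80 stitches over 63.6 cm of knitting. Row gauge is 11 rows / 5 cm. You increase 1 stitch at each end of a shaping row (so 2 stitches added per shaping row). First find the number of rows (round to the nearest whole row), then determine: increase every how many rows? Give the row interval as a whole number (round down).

Rows = 63.6 × 2.2 = 139.9 → 140 rows.
Stitches to add: 20 → 10 shaping rows (at 2 st each).
140 / 10 = 14.00 → every 14 rows.

Increase every 14th row.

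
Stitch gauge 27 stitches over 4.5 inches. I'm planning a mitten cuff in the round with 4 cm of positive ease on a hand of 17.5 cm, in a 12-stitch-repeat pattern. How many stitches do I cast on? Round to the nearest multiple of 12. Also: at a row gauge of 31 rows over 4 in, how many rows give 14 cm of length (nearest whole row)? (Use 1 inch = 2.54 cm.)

Cast on 48 stitches; work 43 rows.

Finished = 17.5 + 4 = 21.5 cm.
21.5 cm × 1/2.54 = 8.46 inches.
27/4.5 = 6 sts per in; 8.46 × 6 = 50.79 sts.
Nearest multiple of 12 → 48.
14 cm = 5.51 inches; × 7.75 = 42.72 → 43 rows.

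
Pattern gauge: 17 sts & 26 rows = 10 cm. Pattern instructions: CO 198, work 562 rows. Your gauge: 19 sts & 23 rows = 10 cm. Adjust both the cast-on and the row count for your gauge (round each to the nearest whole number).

Cast on 221 stitches; work 497 rows.

Stitches: 198 × 19/17 = 221.29 → 221.
Rows: 562 × 23/26 = 497.15 → 497.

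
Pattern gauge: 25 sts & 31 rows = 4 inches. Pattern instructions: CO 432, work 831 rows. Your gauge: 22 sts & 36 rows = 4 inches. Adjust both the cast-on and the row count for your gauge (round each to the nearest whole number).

Cast on 380 stitches; work 965 rows.

Stitches: 432 × 22/25 = 380.16 → 380.
Rows: 831 × 36/31 = 965.03 → 965.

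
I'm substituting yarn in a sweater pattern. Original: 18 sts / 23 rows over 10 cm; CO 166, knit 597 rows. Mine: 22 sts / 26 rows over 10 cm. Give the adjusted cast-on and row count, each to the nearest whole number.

Cast on 203 stitches; work 675 rows.

Stitches: 166 × 22/18 = 202.89 → 203.
Rows: 597 × 26/23 = 674.87 → 675.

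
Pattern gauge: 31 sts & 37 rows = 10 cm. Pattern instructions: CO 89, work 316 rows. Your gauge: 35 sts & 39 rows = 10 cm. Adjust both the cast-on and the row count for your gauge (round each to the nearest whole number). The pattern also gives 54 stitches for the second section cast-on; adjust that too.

Cast on 100 stitches; work 333 rows; second section cast-on 61 stitches.

Stitches: 89 × 35/31 = 100.48 → 100.
Rows: 316 × 39/37 = 333.08 → 333.
second section cast-on: 54 × 35/31 = 60.97 → 61.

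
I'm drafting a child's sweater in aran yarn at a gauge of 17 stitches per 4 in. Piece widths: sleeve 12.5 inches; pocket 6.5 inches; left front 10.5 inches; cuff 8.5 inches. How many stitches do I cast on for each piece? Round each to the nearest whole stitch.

sleeve 53; pocket 28; left front 45; cuff 36.

Rate = 17/4 = 4.25 sts per in.
sleeve: 12.5 × 4.25 = 53.12 → 53.
pocket: 6.5 × 4.25 = 27.62 → 28.
left front: 10.5 × 4.25 = 44.62 → 45.
cuff: 8.5 × 4.25 = 36.12 → 36.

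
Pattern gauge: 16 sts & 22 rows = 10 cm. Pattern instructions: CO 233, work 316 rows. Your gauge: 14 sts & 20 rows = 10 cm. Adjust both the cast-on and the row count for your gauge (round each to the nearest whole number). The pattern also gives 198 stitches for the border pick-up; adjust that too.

Cast on 204 stitches; work 287 rows; border pick-up 173 stitches.

Stitches: 233 × 14/16 = 203.88 → 204.
Rows: 316 × 20/22 = 287.27 → 287.
border pick-up: 198 × 14/16 = 173.25 → 173.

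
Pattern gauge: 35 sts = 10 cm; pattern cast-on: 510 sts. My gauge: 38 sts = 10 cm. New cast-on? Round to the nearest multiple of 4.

552 stitches.

Scale factor = 38 / 35 = 1.086.
510 × 38 / 35 = 553.71 sts.
→ 552 sts.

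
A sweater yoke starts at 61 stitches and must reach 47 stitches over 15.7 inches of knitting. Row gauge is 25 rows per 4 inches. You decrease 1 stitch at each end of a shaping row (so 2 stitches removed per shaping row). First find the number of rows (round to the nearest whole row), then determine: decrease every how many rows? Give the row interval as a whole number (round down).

Rows = 15.7 × 6.25 = 98.1 → 98 rows.
Stitches to remove: 14 → 7 shaping rows (at 2 st each).
98 / 7 = 14.00 → every 14 rows.

Decrease every 14th row.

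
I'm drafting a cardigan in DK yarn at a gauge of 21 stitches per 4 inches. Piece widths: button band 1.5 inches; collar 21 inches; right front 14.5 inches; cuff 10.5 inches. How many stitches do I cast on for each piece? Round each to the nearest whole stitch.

Rate = 21/4 = 5.25 sts per in.
button band: 1.5 × 5.25 = 7.88 → 8.
collar: 21 × 5.25 = 110.25 → 110.
right front: 14.5 × 5.25 = 76.12 → 76.
cuff: 10.5 × 5.25 = 55.12 → 55.

button band 8; collar 110; right front 76; cuff 55.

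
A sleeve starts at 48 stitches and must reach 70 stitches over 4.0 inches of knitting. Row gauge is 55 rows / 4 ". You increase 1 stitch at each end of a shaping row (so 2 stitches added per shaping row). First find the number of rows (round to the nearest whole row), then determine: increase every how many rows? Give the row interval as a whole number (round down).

Rows = 4.0 × 13.75 = 55.0 → 55 rows.
Stitches to add: 22 → 11 shaping rows (at 2 st each).
55 / 11 = 5.00 → every 5 rows.

Increase every 5th row.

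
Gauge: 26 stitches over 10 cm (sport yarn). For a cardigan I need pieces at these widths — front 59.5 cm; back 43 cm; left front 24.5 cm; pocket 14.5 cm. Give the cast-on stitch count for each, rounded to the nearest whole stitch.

front 155; back 112; left front 64; pocket 38.

Rate = 26/10 = 2.6 sts per cm.
front: 59.5 × 2.6 = 154.70 → 155.
back: 43 × 2.6 = 111.80 → 112.
left front: 24.5 × 2.6 = 63.70 → 64.
pocket: 14.5 × 2.6 = 37.70 → 38.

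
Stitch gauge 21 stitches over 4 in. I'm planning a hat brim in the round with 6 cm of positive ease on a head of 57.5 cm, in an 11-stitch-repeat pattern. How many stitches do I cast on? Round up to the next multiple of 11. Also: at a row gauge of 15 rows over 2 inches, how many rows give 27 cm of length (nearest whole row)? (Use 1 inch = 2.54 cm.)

Cast on 132 stitches; work 80 rows.

Finished = 57.5 + 6 = 63.5 cm.
63.5 cm × 1/2.54 = 25.00 inches.
21/4 = 5.25 sts per in; 25.00 × 5.25 = 131.25 sts.
Next multiple of 11 → 132.
27 cm = 10.63 inches; × 7.5 = 79.72 → 80 rows.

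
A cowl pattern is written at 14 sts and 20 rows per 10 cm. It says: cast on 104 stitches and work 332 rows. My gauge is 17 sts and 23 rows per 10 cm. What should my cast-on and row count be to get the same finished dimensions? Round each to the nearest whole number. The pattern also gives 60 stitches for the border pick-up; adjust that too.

Cast on 126 stitches; work 382 rows; border pick-up 73 stitches.

Stitches: 104 × 17/14 = 126.29 → 126.
Rows: 332 × 23/20 = 381.80 → 382.
border pick-up: 60 × 17/14 = 72.86 → 73.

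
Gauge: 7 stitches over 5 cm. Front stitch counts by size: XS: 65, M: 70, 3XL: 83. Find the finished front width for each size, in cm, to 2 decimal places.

7/5 = 1.4 sts per cm.
XS: 65 / 1.4 = 46.429 → 46.43 cm.
M: 70 / 1.4 = 50.000 → 50.00 cm.
3XL: 83 / 1.4 = 59.286 → 59.29 cm.

XS 46.43 cm; M 50.00 cm; 3XL 59.29 cm.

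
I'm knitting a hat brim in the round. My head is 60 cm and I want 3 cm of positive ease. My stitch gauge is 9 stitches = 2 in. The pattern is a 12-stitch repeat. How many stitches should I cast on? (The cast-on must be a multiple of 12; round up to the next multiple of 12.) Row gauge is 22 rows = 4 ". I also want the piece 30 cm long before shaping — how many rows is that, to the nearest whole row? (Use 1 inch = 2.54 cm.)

Finished = 60 + 3 = 63 cm.
63 cm × 1/2.54 = 24.80 inches.
9/2 = 4.5 sts per in; 24.80 × 4.5 = 111.61 sts.
Next multiple of 12 → 120.
30 cm = 11.81 inches; × 5.5 = 64.96 → 65 rows.

Cast on 120 stitches; work 65 rows.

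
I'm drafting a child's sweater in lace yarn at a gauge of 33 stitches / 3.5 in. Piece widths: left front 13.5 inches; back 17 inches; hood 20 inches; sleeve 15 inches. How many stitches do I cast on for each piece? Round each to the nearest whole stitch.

left front 127; back 160; hood 189; sleeve 141.

Rate = 33/3.5 = 9.429 sts per in.
left front: 13.5 × 9.429 = 127.29 → 127.
back: 17 × 9.429 = 160.29 → 160.
hood: 20 × 9.429 = 188.57 → 189.
sleeve: 15 × 9.429 = 141.43 → 141.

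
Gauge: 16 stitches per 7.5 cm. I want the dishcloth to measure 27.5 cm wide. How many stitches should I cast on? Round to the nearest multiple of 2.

Cast on 58 stitches.

16 stitches / 7.5 cm = 2.133 stitches per cm.
27.5 × 2.133 = 58.67 stitches.
Round to nearest multiple of 2 → 58.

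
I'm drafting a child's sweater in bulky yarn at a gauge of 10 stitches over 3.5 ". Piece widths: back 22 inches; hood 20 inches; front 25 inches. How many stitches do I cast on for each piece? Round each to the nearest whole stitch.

back 63; hood 57; front 71.

Rate = 10/3.5 = 2.857 sts per in.
back: 22 × 2.857 = 62.86 → 63.
hood: 20 × 2.857 = 57.14 → 57.
front: 25 × 2.857 = 71.43 → 71.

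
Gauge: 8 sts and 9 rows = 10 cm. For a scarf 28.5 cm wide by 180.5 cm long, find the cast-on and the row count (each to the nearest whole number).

Cast on 23 stitches and work 162 rows.

Stitch gauge = 8/10 = 0.8 sts/cm; 28.5 × 0.8 = 22.80 → 23 sts.
Row gauge = 9/10 = 0.9 rows/cm; 180.5 × 0.9 = 162.45 → 162 rows.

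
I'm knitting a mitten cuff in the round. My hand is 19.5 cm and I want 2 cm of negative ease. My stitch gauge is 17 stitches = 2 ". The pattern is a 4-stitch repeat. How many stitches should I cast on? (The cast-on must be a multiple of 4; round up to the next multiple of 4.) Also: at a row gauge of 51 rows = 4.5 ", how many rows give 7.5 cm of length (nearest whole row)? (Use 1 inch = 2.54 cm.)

Cast on 60 stitches; work 33 rows.

Finished = 19.5 − 2 = 17.5 cm.
17.5 cm × 1/2.54 = 6.89 inches.
17/2 = 8.5 sts per in; 6.89 × 8.5 = 58.56 sts.
Next multiple of 4 → 60.
7.5 cm = 2.95 inches; × 11.333 = 33.46 → 33 rows.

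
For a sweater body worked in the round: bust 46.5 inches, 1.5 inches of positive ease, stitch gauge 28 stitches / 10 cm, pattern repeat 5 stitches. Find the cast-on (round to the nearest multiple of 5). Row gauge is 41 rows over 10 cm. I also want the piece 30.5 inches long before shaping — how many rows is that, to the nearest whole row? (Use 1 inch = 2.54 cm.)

Finished = 46.5 + 1.5 = 48 inches.
48 inches × 2.54 = 121.92 cm.
28/10 = 2.8 sts per cm; 121.92 × 2.8 = 341.38 sts.
Nearest multiple of 5 → 340.
30.5 inches = 77.47 cm; × 4.1 = 317.63 → 318 rows.

Cast on 340 stitches; work 318 rows.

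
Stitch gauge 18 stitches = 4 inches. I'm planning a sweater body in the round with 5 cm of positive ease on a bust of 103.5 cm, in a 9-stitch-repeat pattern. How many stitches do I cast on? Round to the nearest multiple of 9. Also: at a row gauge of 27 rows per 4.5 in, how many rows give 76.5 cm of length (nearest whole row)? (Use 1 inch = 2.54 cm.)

Finished = 103.5 + 5 = 108.5 cm.
108.5 cm × 1/2.54 = 42.72 inches.
18/4 = 4.5 sts per in; 42.72 × 4.5 = 192.22 sts.
Nearest multiple of 9 → 189.
76.5 cm = 30.12 inches; × 6 = 180.71 → 181 rows.

Cast on 189 stitches; work 181 rows.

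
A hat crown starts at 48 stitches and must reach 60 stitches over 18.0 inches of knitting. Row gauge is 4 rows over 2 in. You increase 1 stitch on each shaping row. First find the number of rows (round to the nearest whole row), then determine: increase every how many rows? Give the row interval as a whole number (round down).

Rows = 18.0 × 2 = 36.0 → 36 rows.
Stitches to add: 12 → 12 shaping rows (at 1 st each).
36 / 12 = 3.00 → every 3 rows.

Increase every 3rd row.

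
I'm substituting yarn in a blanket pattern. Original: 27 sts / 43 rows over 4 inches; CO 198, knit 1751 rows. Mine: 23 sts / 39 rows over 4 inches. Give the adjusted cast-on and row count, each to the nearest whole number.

Stitches: 198 × 23/27 = 168.67 → 169.
Rows: 1751 × 39/43 = 1588.12 → 1588.

Cast on 169 stitches; work 1588 rows.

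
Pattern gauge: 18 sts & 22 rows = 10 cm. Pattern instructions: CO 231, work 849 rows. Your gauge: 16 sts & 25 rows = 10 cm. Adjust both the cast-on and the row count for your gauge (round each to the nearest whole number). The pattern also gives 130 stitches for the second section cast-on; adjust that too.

Cast on 205 stitches; work 965 rows; second section cast-on 116 stitches.

Stitches: 231 × 16/18 = 205.33 → 205.
Rows: 849 × 25/22 = 964.77 → 965.
second section cast-on: 130 × 16/18 = 115.56 → 116.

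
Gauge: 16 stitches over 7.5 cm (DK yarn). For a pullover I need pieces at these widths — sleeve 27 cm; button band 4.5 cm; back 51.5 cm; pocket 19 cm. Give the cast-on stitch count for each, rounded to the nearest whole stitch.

sleeve 58; button band 10; back 110; pocket 41.

Rate = 16/7.5 = 2.133 sts per cm.
sleeve: 27 × 2.133 = 57.60 → 58.
button band: 4.5 × 2.133 = 9.60 → 10.
back: 51.5 × 2.133 = 109.87 → 110.
pocket: 19 × 2.133 = 40.53 → 41.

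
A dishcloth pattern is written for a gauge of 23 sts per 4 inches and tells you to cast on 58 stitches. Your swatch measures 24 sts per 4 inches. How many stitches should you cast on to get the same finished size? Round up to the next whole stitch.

61 stitches.

Scale factor = 24 / 23 = 1.043.
58 × 24 / 23 = 60.52 sts.
→ 61 sts.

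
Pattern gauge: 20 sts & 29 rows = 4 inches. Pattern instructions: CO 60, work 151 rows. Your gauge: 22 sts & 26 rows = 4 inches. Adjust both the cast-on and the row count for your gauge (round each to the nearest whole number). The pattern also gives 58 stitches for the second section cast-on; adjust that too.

Cast on 66 stitches; work 135 rows; second section cast-on 64 stitches.

Stitches: 60 × 22/20 = 66.00 → 66.
Rows: 151 × 26/29 = 135.38 → 135.
second section cast-on: 58 × 22/20 = 63.80 → 64.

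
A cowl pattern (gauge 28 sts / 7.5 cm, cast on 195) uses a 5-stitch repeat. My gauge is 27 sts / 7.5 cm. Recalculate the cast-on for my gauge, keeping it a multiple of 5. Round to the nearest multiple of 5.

195 × 27 / 28 = 188.04.
Nearest multiple of 5: 190.

Cast on 190 stitches.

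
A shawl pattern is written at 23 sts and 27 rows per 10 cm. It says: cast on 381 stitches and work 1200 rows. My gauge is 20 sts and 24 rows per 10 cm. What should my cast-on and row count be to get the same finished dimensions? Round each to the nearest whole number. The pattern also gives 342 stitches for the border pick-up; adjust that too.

Stitches: 381 × 20/23 = 331.30 → 331.
Rows: 1200 × 24/27 = 1066.67 → 1067.
border pick-up: 342 × 20/23 = 297.39 → 297.

Cast on 331 stitches; work 1067 rows; border pick-up 297 stitches.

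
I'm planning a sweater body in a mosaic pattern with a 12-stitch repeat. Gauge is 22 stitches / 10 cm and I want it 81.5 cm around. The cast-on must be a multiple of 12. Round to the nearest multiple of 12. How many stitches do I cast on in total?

22 / 10 = 2.2 sts per cm.
81.5 × 2.2 = 179.30 sts.
Nearest multiple of 12: 180.

180 stitches.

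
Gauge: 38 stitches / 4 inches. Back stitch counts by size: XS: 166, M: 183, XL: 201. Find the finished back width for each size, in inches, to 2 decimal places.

38/4 = 9.5 sts per in.
XS: 166 / 9.5 = 17.474 → 17.47 in.
M: 183 / 9.5 = 19.263 → 19.26 in.
XL: 201 / 9.5 = 21.158 → 21.16 in.

XS 17.47 inches; M 19.26 inches; XL 21.16 inches.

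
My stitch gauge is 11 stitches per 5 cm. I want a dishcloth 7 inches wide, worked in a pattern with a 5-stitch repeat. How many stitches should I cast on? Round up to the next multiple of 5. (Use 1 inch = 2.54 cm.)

CO 40 sts.

7 in = 7 × 2.54 = 17.78 cm.
11 / 5 = 2.2 sts/cm.
17.78 × 2.2 = 39.12 sts.
→ 40.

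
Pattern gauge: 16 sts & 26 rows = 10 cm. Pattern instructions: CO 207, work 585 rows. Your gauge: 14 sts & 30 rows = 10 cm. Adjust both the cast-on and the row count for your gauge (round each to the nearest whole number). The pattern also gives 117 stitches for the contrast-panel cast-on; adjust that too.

Stitches: 207 × 14/16 = 181.12 → 181.
Rows: 585 × 30/26 = 675.00 → 675.
contrast-panel cast-on: 117 × 14/16 = 102.38 → 102.

Cast on 181 stitches; work 675 rows; contrast-panel cast-on 102 stitches.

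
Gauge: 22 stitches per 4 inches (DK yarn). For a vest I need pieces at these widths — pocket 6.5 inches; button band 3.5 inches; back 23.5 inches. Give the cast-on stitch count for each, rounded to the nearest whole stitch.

pocket 36; button band 19; back 129.

Rate = 22/4 = 5.5 sts per in.
pocket: 6.5 × 5.5 = 35.75 → 36.
button band: 3.5 × 5.5 = 19.25 → 19.
back: 23.5 × 5.5 = 129.25 → 129.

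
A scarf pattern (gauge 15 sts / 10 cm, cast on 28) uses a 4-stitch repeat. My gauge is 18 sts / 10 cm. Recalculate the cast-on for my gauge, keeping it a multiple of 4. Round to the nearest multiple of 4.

CO 32 sts.

28 × 18 / 15 = 33.60.
Nearest multiple of 4: 32.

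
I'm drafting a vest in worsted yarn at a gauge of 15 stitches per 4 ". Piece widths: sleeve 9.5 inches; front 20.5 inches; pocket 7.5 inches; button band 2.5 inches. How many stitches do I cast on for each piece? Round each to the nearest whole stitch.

Rate = 15/4 = 3.75 sts per in.
sleeve: 9.5 × 3.75 = 35.62 → 36.
front: 20.5 × 3.75 = 76.88 → 77.
pocket: 7.5 × 3.75 = 28.12 → 28.
button band: 2.5 × 3.75 = 9.38 → 9.

sleeve 36; front 77; pocket 28; button band 9.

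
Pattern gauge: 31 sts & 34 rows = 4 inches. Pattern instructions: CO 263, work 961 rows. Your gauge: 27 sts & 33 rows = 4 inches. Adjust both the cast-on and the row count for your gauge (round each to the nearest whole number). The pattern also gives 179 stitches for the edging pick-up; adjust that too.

Stitches: 263 × 27/31 = 229.06 → 229.
Rows: 961 × 33/34 = 932.74 → 933.
edging pick-up: 179 × 27/31 = 155.90 → 156.

Cast on 229 stitches; work 933 rows; edging pick-up 156 stitches.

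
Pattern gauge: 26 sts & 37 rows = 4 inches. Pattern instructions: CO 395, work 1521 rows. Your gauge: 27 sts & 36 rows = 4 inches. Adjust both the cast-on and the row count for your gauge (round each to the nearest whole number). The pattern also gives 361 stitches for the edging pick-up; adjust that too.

Cast on 410 stitches; work 1480 rows; edging pick-up 375 stitches.

Stitches: 395 × 27/26 = 410.19 → 410.
Rows: 1521 × 36/37 = 1479.89 → 1480.
edging pick-up: 361 × 27/26 = 374.88 → 375.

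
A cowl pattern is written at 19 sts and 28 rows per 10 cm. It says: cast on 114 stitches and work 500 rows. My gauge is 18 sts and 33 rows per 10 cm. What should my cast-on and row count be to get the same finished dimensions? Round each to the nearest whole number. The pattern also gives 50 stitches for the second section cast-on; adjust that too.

Cast on 108 stitches; work 589 rows; second section cast-on 47 stitches.

Stitches: 114 × 18/19 = 108.00 → 108.
Rows: 500 × 33/28 = 589.29 → 589.
second section cast-on: 50 × 18/19 = 47.37 → 47.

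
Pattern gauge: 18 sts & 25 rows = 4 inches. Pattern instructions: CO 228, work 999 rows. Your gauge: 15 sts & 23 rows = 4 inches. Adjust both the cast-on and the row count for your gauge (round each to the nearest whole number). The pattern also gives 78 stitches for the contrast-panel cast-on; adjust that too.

Cast on 190 stitches; work 919 rows; contrast-panel cast-on 65 stitches.

Stitches: 228 × 15/18 = 190.00 → 190.
Rows: 999 × 23/25 = 919.08 → 919.
contrast-panel cast-on: 78 × 15/18 = 65.00 → 65.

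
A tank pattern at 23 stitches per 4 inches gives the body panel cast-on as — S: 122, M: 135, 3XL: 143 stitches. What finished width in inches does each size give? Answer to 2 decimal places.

S 21.22 inches; M 23.48 inches; 3XL 24.87 inches.

23/4 = 5.75 sts per in.
S: 122 / 5.75 = 21.217 → 21.22 in.
M: 135 / 5.75 = 23.478 → 23.48 in.
3XL: 143 / 5.75 = 24.870 → 24.87 in.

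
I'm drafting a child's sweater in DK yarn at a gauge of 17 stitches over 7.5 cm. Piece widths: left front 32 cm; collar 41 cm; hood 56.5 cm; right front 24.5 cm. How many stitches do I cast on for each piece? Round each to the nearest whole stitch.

Rate = 17/7.5 = 2.267 sts per cm.
left front: 32 × 2.267 = 72.53 → 73.
collar: 41 × 2.267 = 92.93 → 93.
hood: 56.5 × 2.267 = 128.07 → 128.
right front: 24.5 × 2.267 = 55.53 → 56.

left front 73; collar 93; hood 128; right front 56.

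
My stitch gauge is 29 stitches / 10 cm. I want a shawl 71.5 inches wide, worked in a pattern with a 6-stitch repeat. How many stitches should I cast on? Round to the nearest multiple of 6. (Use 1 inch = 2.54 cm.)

71.5 in = 71.5 × 2.54 = 181.61 cm.
29 / 10 = 2.9 sts/cm.
181.61 × 2.9 = 526.67 sts.
→ 528.

Cast on 528 stitches.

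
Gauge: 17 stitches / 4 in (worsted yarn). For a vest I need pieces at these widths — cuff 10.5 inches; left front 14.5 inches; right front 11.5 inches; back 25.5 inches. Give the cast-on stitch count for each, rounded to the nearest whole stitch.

Rate = 17/4 = 4.25 sts per in.
cuff: 10.5 × 4.25 = 44.62 → 45.
left front: 14.5 × 4.25 = 61.62 → 62.
right front: 11.5 × 4.25 = 48.88 → 49.
back: 25.5 × 4.25 = 108.38 → 108.

cuff 45; left front 62; right front 49; back 108.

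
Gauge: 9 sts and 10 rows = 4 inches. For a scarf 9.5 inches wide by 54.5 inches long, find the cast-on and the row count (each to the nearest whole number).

Cast on 21 stitches and work 136 rows.

Stitch gauge = 9/4 = 2.25 sts/in; 9.5 × 2.25 = 21.38 → 21 sts.
Row gauge = 10/4 = 2.5 rows/in; 54.5 × 2.5 = 136.25 → 136 rows.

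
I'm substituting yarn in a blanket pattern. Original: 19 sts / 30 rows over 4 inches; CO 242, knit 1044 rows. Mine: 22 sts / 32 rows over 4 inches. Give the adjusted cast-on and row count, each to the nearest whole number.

Stitches: 242 × 22/19 = 280.21 → 280.
Rows: 1044 × 32/30 = 1113.60 → 1114.

Cast on 280 stitches; work 1114 rows.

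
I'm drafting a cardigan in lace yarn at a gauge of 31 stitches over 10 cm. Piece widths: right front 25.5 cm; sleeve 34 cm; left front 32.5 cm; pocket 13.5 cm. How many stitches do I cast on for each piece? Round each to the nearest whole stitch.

right front 79; sleeve 105; left front 101; pocket 42.

Rate = 31/10 = 3.1 sts per cm.
right front: 25.5 × 3.1 = 79.05 → 79.
sleeve: 34 × 3.1 = 105.40 → 105.
left front: 32.5 × 3.1 = 100.75 → 101.
pocket: 13.5 × 3.1 = 41.85 → 42.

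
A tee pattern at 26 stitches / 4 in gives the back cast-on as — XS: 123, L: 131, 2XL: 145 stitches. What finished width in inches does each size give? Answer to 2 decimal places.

26/4 = 6.5 sts per in.
XS: 123 / 6.5 = 18.923 → 18.92 in.
L: 131 / 6.5 = 20.154 → 20.15 in.
2XL: 145 / 6.5 = 22.308 → 22.31 in.

XS 18.92 inches; L 20.15 inches; 2XL 22.31 inches.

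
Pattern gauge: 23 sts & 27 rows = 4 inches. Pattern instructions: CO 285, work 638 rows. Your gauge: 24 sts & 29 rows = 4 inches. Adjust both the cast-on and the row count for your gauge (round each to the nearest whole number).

Cast on 297 stitches; work 685 rows.

Stitches: 285 × 24/23 = 297.39 → 297.
Rows: 638 × 29/27 = 685.26 → 685.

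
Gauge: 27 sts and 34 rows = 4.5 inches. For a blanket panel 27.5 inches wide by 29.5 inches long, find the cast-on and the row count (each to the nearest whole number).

Cast on 165 stitches and work 223 rows.

Stitch gauge = 27/4.5 = 6 sts/in; 27.5 × 6 = 165.00 → 165 sts.
Row gauge = 34/4.5 = 7.556 rows/in; 29.5 × 7.556 = 222.89 → 223 rows.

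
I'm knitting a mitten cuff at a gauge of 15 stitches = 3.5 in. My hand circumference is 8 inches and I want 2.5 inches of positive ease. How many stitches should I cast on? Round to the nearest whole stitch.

Finished = 8 + 2.5 = 10.5 in.
15 / 3.5 = 4.286 sts per inch.
10.50 × 4.286 = 45.00 sts.

Cast on 45 stitches.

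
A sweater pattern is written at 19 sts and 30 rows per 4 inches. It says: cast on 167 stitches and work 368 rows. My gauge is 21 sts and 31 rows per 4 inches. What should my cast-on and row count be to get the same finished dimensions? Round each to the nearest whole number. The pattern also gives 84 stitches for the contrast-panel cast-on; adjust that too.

Cast on 185 stitches; work 380 rows; contrast-panel cast-on 93 stitches.

Stitches: 167 × 21/19 = 184.58 → 185.
Rows: 368 × 31/30 = 380.27 → 380.
contrast-panel cast-on: 84 × 21/19 = 92.84 → 93.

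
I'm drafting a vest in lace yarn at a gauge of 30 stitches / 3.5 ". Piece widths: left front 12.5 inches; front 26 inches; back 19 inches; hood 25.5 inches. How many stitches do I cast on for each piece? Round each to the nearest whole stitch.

left front 107; front 223; back 163; hood 219.

Rate = 30/3.5 = 8.571 sts per in.
left front: 12.5 × 8.571 = 107.14 → 107.
front: 26 × 8.571 = 222.86 → 223.
back: 19 × 8.571 = 162.86 → 163.
hood: 25.5 × 8.571 = 218.57 → 219.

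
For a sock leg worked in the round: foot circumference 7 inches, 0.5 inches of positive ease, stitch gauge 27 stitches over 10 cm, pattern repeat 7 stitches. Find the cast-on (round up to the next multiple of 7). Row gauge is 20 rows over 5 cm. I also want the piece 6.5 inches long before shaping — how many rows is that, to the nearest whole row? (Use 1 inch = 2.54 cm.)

Finished = 7 + 0.5 = 7.5 inches.
7.5 inches × 2.54 = 19.05 cm.
27/10 = 2.7 sts per cm; 19.05 × 2.7 = 51.44 sts.
Next multiple of 7 → 56.
6.5 inches = 16.51 cm; × 4 = 66.04 → 66 rows.

Cast on 56 stitches; work 66 rows.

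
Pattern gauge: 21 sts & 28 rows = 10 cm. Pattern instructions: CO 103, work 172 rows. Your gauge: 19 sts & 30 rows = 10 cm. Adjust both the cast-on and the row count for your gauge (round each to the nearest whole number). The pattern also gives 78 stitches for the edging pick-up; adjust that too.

Cast on 93 stitches; work 184 rows; edging pick-up 71 stitches.

Stitches: 103 × 19/21 = 93.19 → 93.
Rows: 172 × 30/28 = 184.29 → 184.
edging pick-up: 78 × 19/21 = 70.57 → 71.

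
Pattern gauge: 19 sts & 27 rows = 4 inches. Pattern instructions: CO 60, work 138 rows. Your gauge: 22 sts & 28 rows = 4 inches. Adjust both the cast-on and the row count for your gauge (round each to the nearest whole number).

Cast on 69 stitches; work 143 rows.

Stitches: 60 × 22/19 = 69.47 → 69.
Rows: 138 × 28/27 = 143.11 → 143.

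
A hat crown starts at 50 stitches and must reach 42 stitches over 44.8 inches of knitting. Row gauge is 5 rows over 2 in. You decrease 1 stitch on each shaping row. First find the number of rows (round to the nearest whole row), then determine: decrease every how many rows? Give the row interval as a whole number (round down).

Rows = 44.8 × 2.5 = 112.0 → 112 rows.
Stitches to remove: 8 → 8 shaping rows (at 1 st each).
112 / 8 = 14.00 → every 14 rows.

Decrease every 14th row.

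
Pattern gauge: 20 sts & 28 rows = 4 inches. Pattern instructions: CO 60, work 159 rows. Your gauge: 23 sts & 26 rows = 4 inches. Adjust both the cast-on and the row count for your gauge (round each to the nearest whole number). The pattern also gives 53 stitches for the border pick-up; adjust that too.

Stitches: 60 × 23/20 = 69.00 → 69.
Rows: 159 × 26/28 = 147.64 → 148.
border pick-up: 53 × 23/20 = 60.95 → 61.

Cast on 69 stitches; work 148 rows; border pick-up 61 stitches.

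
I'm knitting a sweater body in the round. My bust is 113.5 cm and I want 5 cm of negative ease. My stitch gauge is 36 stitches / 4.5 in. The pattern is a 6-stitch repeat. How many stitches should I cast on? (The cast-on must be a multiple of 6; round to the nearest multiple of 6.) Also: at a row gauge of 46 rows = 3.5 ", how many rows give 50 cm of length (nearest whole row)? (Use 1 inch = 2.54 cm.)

Finished = 113.5 − 5 = 108.5 cm.
108.5 cm × 1/2.54 = 42.72 inches.
36/4.5 = 8 sts per in; 42.72 × 8 = 341.73 sts.
Nearest multiple of 6 → 342.
50 cm = 19.69 inches; × 13.143 = 258.72 → 259 rows.

Cast on 342 stitches; work 259 rows.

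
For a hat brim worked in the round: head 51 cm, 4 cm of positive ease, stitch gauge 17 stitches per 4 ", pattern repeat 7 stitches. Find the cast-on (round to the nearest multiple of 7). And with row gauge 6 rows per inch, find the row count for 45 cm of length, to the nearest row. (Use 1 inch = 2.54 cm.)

Cast on 91 stitches; work 106 rows.

Finished = 51 + 4 = 55 cm.
55 cm × 1/2.54 = 21.65 inches.
17/4 = 4.25 sts per in; 21.65 × 4.25 = 92.03 sts.
Nearest multiple of 7 → 91.
45 cm = 17.72 inches; × 6 = 106.30 → 106 rows.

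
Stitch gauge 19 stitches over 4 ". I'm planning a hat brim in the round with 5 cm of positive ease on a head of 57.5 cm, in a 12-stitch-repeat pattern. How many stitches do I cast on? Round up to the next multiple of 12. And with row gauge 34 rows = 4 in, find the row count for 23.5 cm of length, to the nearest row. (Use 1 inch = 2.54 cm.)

Cast on 120 stitches; work 79 rows.

Finished = 57.5 + 5 = 62.5 cm.
62.5 cm × 1/2.54 = 24.61 inches.
19/4 = 4.75 sts per in; 24.61 × 4.75 = 116.88 sts.
Next multiple of 12 → 120.
23.5 cm = 9.25 inches; × 8.5 = 78.64 → 79 rows.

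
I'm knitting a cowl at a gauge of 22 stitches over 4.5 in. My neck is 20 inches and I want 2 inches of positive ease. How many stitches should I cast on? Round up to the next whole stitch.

CO 108 sts.

Finished = 20 + 2 = 22 in.
22 / 4.5 = 4.889 sts per inch.
22.00 × 4.889 = 107.56 sts.
→ 108 sts.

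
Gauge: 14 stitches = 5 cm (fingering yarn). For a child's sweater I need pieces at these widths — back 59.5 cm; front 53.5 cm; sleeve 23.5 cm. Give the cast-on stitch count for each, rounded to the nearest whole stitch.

Rate = 14/5 = 2.8 sts per cm.
back: 59.5 × 2.8 = 166.60 → 167.
front: 53.5 × 2.8 = 149.80 → 150.
sleeve: 23.5 × 2.8 = 65.80 → 66.

back 167; front 150; sleeve 66.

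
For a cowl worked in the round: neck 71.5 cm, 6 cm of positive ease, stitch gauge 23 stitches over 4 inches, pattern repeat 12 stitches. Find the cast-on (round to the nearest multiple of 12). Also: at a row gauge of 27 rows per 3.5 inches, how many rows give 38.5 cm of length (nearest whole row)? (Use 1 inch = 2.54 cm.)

Finished = 71.5 + 6 = 77.5 cm.
77.5 cm × 1/2.54 = 30.51 inches.
23/4 = 5.75 sts per in; 30.51 × 5.75 = 175.44 sts.
Nearest multiple of 12 → 180.
38.5 cm = 15.16 inches; × 7.714 = 116.93 → 117 rows.

Cast on 180 stitches; work 117 rows.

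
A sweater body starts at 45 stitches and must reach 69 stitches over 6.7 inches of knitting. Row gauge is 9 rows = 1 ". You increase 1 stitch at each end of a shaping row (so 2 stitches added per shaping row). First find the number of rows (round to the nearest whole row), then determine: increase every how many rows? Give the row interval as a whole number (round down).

Increase every 5th row.

Rows = 6.7 × 9 = 60.3 → 60 rows.
Stitches to add: 24 → 12 shaping rows (at 2 st each).
60 / 12 = 5.00 → every 5 rows.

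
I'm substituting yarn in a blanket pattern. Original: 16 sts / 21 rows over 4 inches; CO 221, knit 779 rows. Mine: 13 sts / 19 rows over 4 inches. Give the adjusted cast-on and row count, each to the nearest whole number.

Cast on 180 stitches; work 705 rows.

Stitches: 221 × 13/16 = 179.56 → 180.
Rows: 779 × 19/21 = 704.81 → 705.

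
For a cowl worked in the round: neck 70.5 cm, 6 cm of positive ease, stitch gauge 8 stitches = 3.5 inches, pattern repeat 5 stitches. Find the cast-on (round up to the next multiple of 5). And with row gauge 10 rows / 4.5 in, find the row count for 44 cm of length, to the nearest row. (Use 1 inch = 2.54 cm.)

Finished = 70.5 + 6 = 76.5 cm.
76.5 cm × 1/2.54 = 30.12 inches.
8/3.5 = 2.286 sts per in; 30.12 × 2.286 = 68.84 sts.
Next multiple of 5 → 70.
44 cm = 17.32 inches; × 2.222 = 38.50 → 38 rows.

Cast on 70 stitches; work 38 rows.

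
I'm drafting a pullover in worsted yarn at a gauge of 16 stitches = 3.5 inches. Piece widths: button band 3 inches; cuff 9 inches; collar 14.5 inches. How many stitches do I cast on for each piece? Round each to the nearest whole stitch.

Rate = 16/3.5 = 4.571 sts per in.
button band: 3 × 4.571 = 13.71 → 14.
cuff: 9 × 4.571 = 41.14 → 41.
collar: 14.5 × 4.571 = 66.29 → 66.

button band 14; cuff 41; collar 66.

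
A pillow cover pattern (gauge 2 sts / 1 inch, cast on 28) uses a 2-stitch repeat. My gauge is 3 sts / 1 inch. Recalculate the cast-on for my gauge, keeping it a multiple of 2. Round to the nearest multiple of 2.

Cast on 42 stitches.

28 × 3 / 2 = 42.00.
Nearest multiple of 2: 42.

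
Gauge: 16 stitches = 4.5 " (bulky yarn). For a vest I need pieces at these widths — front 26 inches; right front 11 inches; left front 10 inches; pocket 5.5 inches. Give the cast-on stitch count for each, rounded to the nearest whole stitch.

Rate = 16/4.5 = 3.556 sts per in.
front: 26 × 3.556 = 92.44 → 92.
right front: 11 × 3.556 = 39.11 → 39.
left front: 10 × 3.556 = 35.56 → 36.
pocket: 5.5 × 3.556 = 19.56 → 20.

front 92; right front 39; left front 36; pocket 20.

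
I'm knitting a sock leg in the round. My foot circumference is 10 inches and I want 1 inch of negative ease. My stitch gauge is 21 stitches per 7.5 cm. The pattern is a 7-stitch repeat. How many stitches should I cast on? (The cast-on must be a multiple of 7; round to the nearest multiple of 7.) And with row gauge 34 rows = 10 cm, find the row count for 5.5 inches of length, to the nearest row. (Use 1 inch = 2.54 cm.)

Cast on 63 stitches; work 47 rows.

Finished = 10 − 1 = 9 inches.
9 inches × 2.54 = 22.86 cm.
21/7.5 = 2.8 sts per cm; 22.86 × 2.8 = 64.01 sts.
Nearest multiple of 7 → 63.
5.5 inches = 13.97 cm; × 3.4 = 47.50 → 47 rows.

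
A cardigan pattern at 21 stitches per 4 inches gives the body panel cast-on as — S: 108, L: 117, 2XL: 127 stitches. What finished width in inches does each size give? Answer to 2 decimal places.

21/4 = 5.25 sts per in.
S: 108 / 5.25 = 20.571 → 20.57 in.
L: 117 / 5.25 = 22.286 → 22.29 in.
2XL: 127 / 5.25 = 24.190 → 24.19 in.

S 20.57 inches; L 22.29 inches; 2XL 24.19 inches.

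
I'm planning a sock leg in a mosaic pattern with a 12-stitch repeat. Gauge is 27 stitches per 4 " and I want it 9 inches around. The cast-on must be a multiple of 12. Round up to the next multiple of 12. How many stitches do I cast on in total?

CO 72 sts.

27 / 4 = 6.75 sts per inch.
9 × 6.75 = 60.75 sts.
Next multiple of 12: 72.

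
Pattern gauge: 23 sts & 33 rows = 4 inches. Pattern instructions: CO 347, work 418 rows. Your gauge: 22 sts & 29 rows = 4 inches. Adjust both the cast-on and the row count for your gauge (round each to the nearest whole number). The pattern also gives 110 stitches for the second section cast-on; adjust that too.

Cast on 332 stitches; work 367 rows; second section cast-on 105 stitches.

Stitches: 347 × 22/23 = 331.91 → 332.
Rows: 418 × 29/33 = 367.33 → 367.
second section cast-on: 110 × 22/23 = 105.22 → 105.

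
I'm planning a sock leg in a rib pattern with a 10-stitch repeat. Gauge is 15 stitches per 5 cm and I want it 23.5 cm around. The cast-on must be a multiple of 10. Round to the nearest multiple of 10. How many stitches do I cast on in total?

15 / 5 = 3 sts per cm.
23.5 × 3 = 70.50 sts.
Nearest multiple of 10: 70.

CO 70 sts.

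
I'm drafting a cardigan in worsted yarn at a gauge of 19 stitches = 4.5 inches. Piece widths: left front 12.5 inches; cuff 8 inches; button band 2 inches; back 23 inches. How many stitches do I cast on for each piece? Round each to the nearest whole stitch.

left front 53; cuff 34; button band 8; back 97.

Rate = 19/4.5 = 4.222 sts per in.
left front: 12.5 × 4.222 = 52.78 → 53.
cuff: 8 × 4.222 = 33.78 → 34.
button band: 2 × 4.222 = 8.44 → 8.
back: 23 × 4.222 = 97.11 → 97.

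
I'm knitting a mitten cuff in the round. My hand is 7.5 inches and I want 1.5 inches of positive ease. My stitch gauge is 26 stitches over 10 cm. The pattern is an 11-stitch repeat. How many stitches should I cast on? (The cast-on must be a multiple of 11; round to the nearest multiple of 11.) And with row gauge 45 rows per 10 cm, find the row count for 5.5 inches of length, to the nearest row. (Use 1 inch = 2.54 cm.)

Cast on 55 stitches; work 63 rows.

Finished = 7.5 + 1.5 = 9 inches.
9 inches × 2.54 = 22.86 cm.
26/10 = 2.6 sts per cm; 22.86 × 2.6 = 59.44 sts.
Nearest multiple of 11 → 55.
5.5 inches = 13.97 cm; × 4.5 = 62.87 → 63 rows.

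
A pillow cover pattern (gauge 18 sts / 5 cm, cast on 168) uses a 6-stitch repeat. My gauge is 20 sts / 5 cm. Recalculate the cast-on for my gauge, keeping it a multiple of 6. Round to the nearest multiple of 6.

CO 186 sts.

168 × 20 / 18 = 186.67.
Nearest multiple of 6: 186.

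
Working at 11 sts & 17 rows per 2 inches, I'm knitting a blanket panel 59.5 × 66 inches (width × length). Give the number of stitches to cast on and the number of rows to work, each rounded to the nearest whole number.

Stitch gauge = 11/2 = 5.5 sts/in; 59.5 × 5.5 = 327.25 → 327 sts.
Row gauge = 17/2 = 8.5 rows/in; 66 × 8.5 = 561.00 → 561 rows.

Cast on 327 stitches and work 561 rows.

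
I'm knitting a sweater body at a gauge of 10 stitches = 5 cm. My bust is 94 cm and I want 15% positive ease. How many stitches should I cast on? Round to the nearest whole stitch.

216 stitches.

Finished = 94 × 1.15 = 108.10 cm.
10 / 5 = 2 sts per cm.
108.10 × 2 = 216.20 sts.
→ 216 sts.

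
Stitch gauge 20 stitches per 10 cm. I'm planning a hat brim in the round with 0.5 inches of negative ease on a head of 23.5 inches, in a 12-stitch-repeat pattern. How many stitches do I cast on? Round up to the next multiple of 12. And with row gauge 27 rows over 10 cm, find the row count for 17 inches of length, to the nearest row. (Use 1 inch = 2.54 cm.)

Cast on 120 stitches; work 117 rows.

Finished = 23.5 − 0.5 = 23 inches.
23 inches × 2.54 = 58.42 cm.
20/10 = 2 sts per cm; 58.42 × 2 = 116.84 sts.
Next multiple of 12 → 120.
17 inches = 43.18 cm; × 2.7 = 116.59 → 117 rows.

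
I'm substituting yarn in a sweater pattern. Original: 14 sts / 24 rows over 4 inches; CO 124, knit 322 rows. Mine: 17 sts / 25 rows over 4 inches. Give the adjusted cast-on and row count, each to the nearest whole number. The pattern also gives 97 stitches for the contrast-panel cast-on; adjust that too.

Cast on 151 stitches; work 335 rows; contrast-panel cast-on 118 stitches.

Stitches: 124 × 17/14 = 150.57 → 151.
Rows: 322 × 25/24 = 335.42 → 335.
contrast-panel cast-on: 97 × 17/14 = 117.79 → 118.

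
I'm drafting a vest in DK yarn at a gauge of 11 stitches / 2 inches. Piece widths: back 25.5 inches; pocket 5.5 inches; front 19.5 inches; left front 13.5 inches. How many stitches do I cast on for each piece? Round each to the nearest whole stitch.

Rate = 11/2 = 5.5 sts per in.
back: 25.5 × 5.5 = 140.25 → 140.
pocket: 5.5 × 5.5 = 30.25 → 30.
front: 19.5 × 5.5 = 107.25 → 107.
left front: 13.5 × 5.5 = 74.25 → 74.

back 140; pocket 30; front 107; left front 74.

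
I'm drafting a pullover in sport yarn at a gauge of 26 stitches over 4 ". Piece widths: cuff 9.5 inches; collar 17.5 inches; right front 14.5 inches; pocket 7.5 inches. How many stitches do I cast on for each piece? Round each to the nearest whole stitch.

Rate = 26/4 = 6.5 sts per in.
cuff: 9.5 × 6.5 = 61.75 → 62.
collar: 17.5 × 6.5 = 113.75 → 114.
right front: 14.5 × 6.5 = 94.25 → 94.
pocket: 7.5 × 6.5 = 48.75 → 49.

cuff 62; collar 114; right front 94; pocket 49.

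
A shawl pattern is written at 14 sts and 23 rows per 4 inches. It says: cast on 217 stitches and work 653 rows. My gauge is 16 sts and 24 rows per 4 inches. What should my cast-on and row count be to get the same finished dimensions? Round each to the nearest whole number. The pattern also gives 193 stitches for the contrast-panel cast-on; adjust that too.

Cast on 248 stitches; work 681 rows; contrast-panel cast-on 221 stitches.

Stitches: 217 × 16/14 = 248.00 → 248.
Rows: 653 × 24/23 = 681.39 → 681.
contrast-panel cast-on: 193 × 16/14 = 220.57 → 221.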